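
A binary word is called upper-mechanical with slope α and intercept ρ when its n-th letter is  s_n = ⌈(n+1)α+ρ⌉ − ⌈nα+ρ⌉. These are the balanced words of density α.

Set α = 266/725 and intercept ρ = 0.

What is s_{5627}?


0

(n+1)α + ρ = (5628·266) / 725 = 1497048/725
nα + ρ     = (5627·266) / 725 = 1496782/725
⌈1497048/725⌉ = 2065,  ⌈1496782/725⌉ = 2065
s_{5627} = 2065 − 2065 = 0


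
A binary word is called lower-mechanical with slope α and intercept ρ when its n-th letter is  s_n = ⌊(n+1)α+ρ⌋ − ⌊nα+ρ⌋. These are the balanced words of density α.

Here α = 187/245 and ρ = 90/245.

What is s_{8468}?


1

(n+1)α + ρ = (8469·187 + 90) / 245 = 1583793/245
nα + ρ     = (8468·187 + 90) / 245 = 1583606/245
⌊1583793/245⌋ = 6464,  ⌊1583606/245⌋ = 6463
s_{8468} = 6464 − 6463 = 1


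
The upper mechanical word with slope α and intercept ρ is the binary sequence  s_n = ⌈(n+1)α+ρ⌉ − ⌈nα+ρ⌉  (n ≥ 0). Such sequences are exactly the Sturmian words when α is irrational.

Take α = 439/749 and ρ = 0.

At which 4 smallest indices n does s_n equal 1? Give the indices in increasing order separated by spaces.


n=0: ⌈439/749⌉−⌈0/749⌉ = 1−0 = 1  ← one
n=1: ⌈878/749⌉−⌈439/749⌉ = 2−1 = 1  ← one
n=2: ⌈1317/749⌉−⌈878/749⌉ = 2−2 = 0
n=3: ⌈1756/749⌉−⌈1317/749⌉ = 3−2 = 1  ← one
n=4: ⌈2195/749⌉−⌈1756/749⌉ = 3−3 = 0
n=5: ⌈2634/749⌉−⌈2195/749⌉ = 4−3 = 1  ← one
positions of the first 4 ones: 0 1 3 5

0 1 3 5


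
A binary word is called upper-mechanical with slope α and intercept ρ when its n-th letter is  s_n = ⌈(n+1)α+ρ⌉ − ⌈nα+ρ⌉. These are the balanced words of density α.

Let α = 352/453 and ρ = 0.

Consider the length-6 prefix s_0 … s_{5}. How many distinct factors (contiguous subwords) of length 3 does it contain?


t_n = ⌈(n·352)/453⌉ for n = 0 … 6:
  n=0…6: ⌈0/453⌉=0 ⌈352/453⌉=1 ⌈704/453⌉=2 ⌈1056/453⌉=3 ⌈1408/453⌉=4 ⌈1760/453⌉=4 ⌈2112/453⌉=5
s_n = t_(n+1) − t_n for n = 0 … 5 gives
prefix = 111101
slide a length-3 window over [0..2] … [3..5] (4 windows); first occurrence of each distinct factor:
  [  0..  2] 111
  [  2..  4] 110
  [  3..  5] 101
  (the other 1 window repeats one of these)
distinct factors: {101, 110, 111}
count = 3  (Sturmian bound for length 3 is 4)

3


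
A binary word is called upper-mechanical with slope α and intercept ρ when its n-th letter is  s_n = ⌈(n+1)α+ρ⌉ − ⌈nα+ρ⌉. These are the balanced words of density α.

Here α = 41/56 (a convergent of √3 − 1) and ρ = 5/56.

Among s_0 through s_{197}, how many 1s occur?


#1s = Σ_{n=0}^{197} s_n = Σ_{n=0}^{197} (⌈(n+1)α+ρ⌉ − ⌈nα+ρ⌉)
the sum telescopes: every ⌈nα+ρ⌉ with 0 < n < 198 appears once with + and once with −, leaving ⌈198α+ρ⌉ − ⌈0·α+ρ⌉
198α + ρ = (198·41 + 5) / 56 = 8123/56
ρ = 5/56
⌈8123/56⌉ = 146,  ⌈5/56⌉ = 1
#1s = 146 − 1 = 145

145


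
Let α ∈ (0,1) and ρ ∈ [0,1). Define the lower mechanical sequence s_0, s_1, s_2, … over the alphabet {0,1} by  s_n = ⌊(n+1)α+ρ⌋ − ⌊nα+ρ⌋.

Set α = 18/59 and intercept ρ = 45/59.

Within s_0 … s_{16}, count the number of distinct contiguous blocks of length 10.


6

t_n = ⌊(n·18+45)/59⌋ for n = 0 … 17:
  n=0…9: ⌊45/59⌋=0 ⌊63/59⌋=1 ⌊81/59⌋=1 ⌊99/59⌋=1 ⌊117/59⌋=1 ⌊135/59⌋=2 ⌊153/59⌋=2 ⌊171/59⌋=2 ⌊189/59⌋=3 ⌊207/59⌋=3
  n=10…17: ⌊225/59⌋=3 ⌊243/59⌋=4 ⌊261/59⌋=4 ⌊279/59⌋=4 ⌊297/59⌋=5 ⌊315/59⌋=5 ⌊333/59⌋=5 ⌊351/59⌋=5
s_n = t_(n+1) − t_n for n = 0 … 16 gives
prefix = 10001001001001000
slide a length-10 window over [0..9] … [7..16] (8 windows); first occurrence of each distinct factor:
  [  0..  9] 1000100100
  [  1.. 10] 0001001001
  [  2.. 11] 0010010010
  [  3.. 12] 0100100100
  [  4.. 13] 1001001001
  [  7.. 16] 1001001000
  (the other 2 windows repeat one of these)
distinct factors: {0001001001, 0010010010, 0100100100, 1000100100, 1001001000, 1001001001}
count = 6  (Sturmian bound for length 10 is 11)


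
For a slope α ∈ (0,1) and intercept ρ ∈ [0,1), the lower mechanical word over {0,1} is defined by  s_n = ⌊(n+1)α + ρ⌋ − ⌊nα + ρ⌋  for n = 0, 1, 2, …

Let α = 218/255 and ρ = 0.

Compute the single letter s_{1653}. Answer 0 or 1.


(n+1)α + ρ = (1654·218) / 255 = 360572/255
nα + ρ     = (1653·218) / 255 = 360354/255
⌊360572/255⌋ = 1414,  ⌊360354/255⌋ = 1413
s_{1653} = 1414 − 1413 = 1

1


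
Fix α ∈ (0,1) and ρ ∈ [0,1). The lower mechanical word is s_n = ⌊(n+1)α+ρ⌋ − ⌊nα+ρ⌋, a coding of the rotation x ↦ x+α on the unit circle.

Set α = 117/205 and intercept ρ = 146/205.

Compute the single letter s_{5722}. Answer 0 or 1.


1

(n+1)α + ρ = (5723·117 + 146) / 205 = 669737/205
nα + ρ     = (5722·117 + 146) / 205 = 669620/205
⌊669737/205⌋ = 3267,  ⌊669620/205⌋ = 3266
s_{5722} = 3267 − 3266 = 1


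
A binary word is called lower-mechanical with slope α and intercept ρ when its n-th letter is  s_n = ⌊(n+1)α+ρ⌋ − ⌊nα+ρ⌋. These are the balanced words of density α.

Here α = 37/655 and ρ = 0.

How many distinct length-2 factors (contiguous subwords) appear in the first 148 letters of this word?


3

t_n = ⌊(n·37)/655⌋ for n = 0 … 148:
  n=0…9: ⌊0/655⌋=0 ⌊37/655⌋=0 ⌊74/655⌋=0 ⌊111/655⌋=0 ⌊148/655⌋=0 ⌊185/655⌋=0 ⌊222/655⌋=0 ⌊259/655⌋=0 ⌊296/655⌋=0 ⌊333/655⌋=0
  n=10…19: ⌊370/655⌋=0 ⌊407/655⌋=0 ⌊444/655⌋=0 ⌊481/655⌋=0 ⌊518/655⌋=0 ⌊555/655⌋=0 ⌊592/655⌋=0 ⌊629/655⌋=0 ⌊666/655⌋=1 ⌊703/655⌋=1
  n=20…29: ⌊740/655⌋=1 ⌊777/655⌋=1 ⌊814/655⌋=1 ⌊851/655⌋=1 ⌊888/655⌋=1 ⌊925/655⌋=1 ⌊962/655⌋=1 ⌊999/655⌋=1 ⌊1036/655⌋=1 ⌊1073/655⌋=1
  n=30…39: ⌊1110/655⌋=1 ⌊1147/655⌋=1 ⌊1184/655⌋=1 ⌊1221/655⌋=1 ⌊1258/655⌋=1 ⌊1295/655⌋=1 ⌊1332/655⌋=2 ⌊1369/655⌋=2 ⌊1406/655⌋=2 ⌊1443/655⌋=2
  n=40…49: ⌊1480/655⌋=2 ⌊1517/655⌋=2 ⌊1554/655⌋=2 ⌊1591/655⌋=2 ⌊1628/655⌋=2 ⌊1665/655⌋=2 ⌊1702/655⌋=2 ⌊1739/655⌋=2 ⌊1776/655⌋=2 ⌊1813/655⌋=2
  n=50…59: ⌊1850/655⌋=2 ⌊1887/655⌋=2 ⌊1924/655⌋=2 ⌊1961/655⌋=2 ⌊1998/655⌋=3 ⌊2035/655⌋=3 ⌊2072/655⌋=3 ⌊2109/655⌋=3 ⌊2146/655⌋=3 ⌊2183/655⌋=3
  n=60…69: ⌊2220/655⌋=3 ⌊2257/655⌋=3 ⌊2294/655⌋=3 ⌊2331/655⌋=3 ⌊2368/655⌋=3 ⌊2405/655⌋=3 ⌊2442/655⌋=3 ⌊2479/655⌋=3 ⌊2516/655⌋=3 ⌊2553/655⌋=3
  n=70…79: ⌊2590/655⌋=3 ⌊2627/655⌋=4 ⌊2664/655⌋=4 ⌊2701/655⌋=4 ⌊2738/655⌋=4 ⌊2775/655⌋=4 ⌊2812/655⌋=4 ⌊2849/655⌋=4 ⌊2886/655⌋=4 ⌊2923/655⌋=4
  n=80…89: ⌊2960/655⌋=4 ⌊2997/655⌋=4 ⌊3034/655⌋=4 ⌊3071/655⌋=4 ⌊3108/655⌋=4 ⌊3145/655⌋=4 ⌊3182/655⌋=4 ⌊3219/655⌋=4 ⌊3256/655⌋=4 ⌊3293/655⌋=5
  n=90…99: ⌊3330/655⌋=5 ⌊3367/655⌋=5 ⌊3404/655⌋=5 ⌊3441/655⌋=5 ⌊3478/655⌋=5 ⌊3515/655⌋=5 ⌊3552/655⌋=5 ⌊3589/655⌋=5 ⌊3626/655⌋=5 ⌊3663/655⌋=5
  n=100…109: ⌊3700/655⌋=5 ⌊3737/655⌋=5 ⌊3774/655⌋=5 ⌊3811/655⌋=5 ⌊3848/655⌋=5 ⌊3885/655⌋=5 ⌊3922/655⌋=5 ⌊3959/655⌋=6 ⌊3996/655⌋=6 ⌊4033/655⌋=6
  n=110…119: ⌊4070/655⌋=6 ⌊4107/655⌋=6 ⌊4144/655⌋=6 ⌊4181/655⌋=6 ⌊4218/655⌋=6 ⌊4255/655⌋=6 ⌊4292/655⌋=6 ⌊4329/655⌋=6 ⌊4366/655⌋=6 ⌊4403/655⌋=6
  n=120…129: ⌊4440/655⌋=6 ⌊4477/655⌋=6 ⌊4514/655⌋=6 ⌊4551/655⌋=6 ⌊4588/655⌋=7 ⌊4625/655⌋=7 ⌊4662/655⌋=7 ⌊4699/655⌋=7 ⌊4736/655⌋=7 ⌊4773/655⌋=7
  n=130…139: ⌊4810/655⌋=7 ⌊4847/655⌋=7 ⌊4884/655⌋=7 ⌊4921/655⌋=7 ⌊4958/655⌋=7 ⌊4995/655⌋=7 ⌊5032/655⌋=7 ⌊5069/655⌋=7 ⌊5106/655⌋=7 ⌊5143/655⌋=7
  n=140…148: ⌊5180/655⌋=7 ⌊5217/655⌋=7 ⌊5254/655⌋=8 ⌊5291/655⌋=8 ⌊5328/655⌋=8 ⌊5365/655⌋=8 ⌊5402/655⌋=8 ⌊5439/655⌋=8 ⌊5476/655⌋=8
s_n = t_(n+1) − t_n for n = 0 … 147 gives
prefix = 0000000000000000010000000000000000010000000000000000010000000000000000100000000000000000100000000000000000100000000000000001000000000000000001000000
slide a length-2 window over [0..1] … [146..147] (147 windows); first occurrence of each distinct factor:
  [  0..  1] 00
  [ 16.. 17] 01
  [ 17.. 18] 10
  (the other 144 windows repeat one of these)
distinct factors: {00, 01, 10}
count = 3  (Sturmian bound for length 2 is 3)


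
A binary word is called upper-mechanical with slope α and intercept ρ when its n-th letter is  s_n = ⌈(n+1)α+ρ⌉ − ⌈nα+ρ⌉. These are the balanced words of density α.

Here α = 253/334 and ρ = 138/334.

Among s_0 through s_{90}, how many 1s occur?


69

#1s = Σ_{n=0}^{90} s_n = Σ_{n=0}^{90} (⌈(n+1)α+ρ⌉ − ⌈nα+ρ⌉)
the sum telescopes: every ⌈nα+ρ⌉ with 0 < n < 91 appears once with + and once with −, leaving ⌈91α+ρ⌉ − ⌈0·α+ρ⌉
91α + ρ = (91·253 + 138) / 334 = 23161/334
ρ = 138/334
⌈23161/334⌉ = 70,  ⌈138/334⌉ = 1
#1s = 70 − 1 = 69


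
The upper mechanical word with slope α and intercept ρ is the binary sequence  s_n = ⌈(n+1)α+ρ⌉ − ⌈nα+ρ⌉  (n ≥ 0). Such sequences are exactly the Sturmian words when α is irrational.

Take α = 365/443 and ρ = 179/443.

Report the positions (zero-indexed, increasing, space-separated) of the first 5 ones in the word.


0 1 3 4 5

n=0: ⌈544/443⌉−⌈179/443⌉ = 2−1 = 1  ← one
n=1: ⌈909/443⌉−⌈544/443⌉ = 3−2 = 1  ← one
n=2: ⌈1274/443⌉−⌈909/443⌉ = 3−3 = 0
n=3: ⌈1639/443⌉−⌈1274/443⌉ = 4−3 = 1  ← one
n=4: ⌈2004/443⌉−⌈1639/443⌉ = 5−4 = 1  ← one
n=5: ⌈2369/443⌉−⌈2004/443⌉ = 6−5 = 1  ← one
positions of the first 5 ones: 0 1 3 4 5


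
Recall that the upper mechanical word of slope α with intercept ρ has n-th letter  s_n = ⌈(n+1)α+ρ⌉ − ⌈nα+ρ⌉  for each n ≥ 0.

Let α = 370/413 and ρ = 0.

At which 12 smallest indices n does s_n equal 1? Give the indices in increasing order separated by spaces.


0 1 2 3 4 5 6 7 8 10 11 12

n=0: ⌈370/413⌉−⌈0/413⌉ = 1−0 = 1  ← one
n=1: ⌈740/413⌉−⌈370/413⌉ = 2−1 = 1  ← one
n=2: ⌈1110/413⌉−⌈740/413⌉ = 3−2 = 1  ← one
n=3: ⌈1480/413⌉−⌈1110/413⌉ = 4−3 = 1  ← one
n=4: ⌈1850/413⌉−⌈1480/413⌉ = 5−4 = 1  ← one
n=5: ⌈2220/413⌉−⌈1850/413⌉ = 6−5 = 1  ← one
n=6: ⌈2590/413⌉−⌈2220/413⌉ = 7−6 = 1  ← one
n=7: ⌈2960/413⌉−⌈2590/413⌉ = 8−7 = 1  ← one
n=8: ⌈3330/413⌉−⌈2960/413⌉ = 9−8 = 1  ← one
n=9: ⌈3700/413⌉−⌈3330/413⌉ = 9−9 = 0
n=10: ⌈4070/413⌉−⌈3700/413⌉ = 10−9 = 1  ← one
n=11: ⌈4440/413⌉−⌈4070/413⌉ = 11−10 = 1  ← one
n=12: ⌈4810/413⌉−⌈4440/413⌉ = 12−11 = 1  ← one
positions of the first 12 ones: 0 1 2 3 4 5 6 7 8 10 11 12


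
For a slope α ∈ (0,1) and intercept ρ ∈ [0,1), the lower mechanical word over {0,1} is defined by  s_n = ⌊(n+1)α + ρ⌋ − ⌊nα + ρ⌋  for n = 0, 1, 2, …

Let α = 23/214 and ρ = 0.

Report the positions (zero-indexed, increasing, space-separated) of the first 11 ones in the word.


n=0: ⌊23/214⌋−⌊0/214⌋ = 0−0 = 0
n=1: ⌊46/214⌋−⌊23/214⌋ = 0−0 = 0
  …
n=9: ⌊230/214⌋−⌊207/214⌋ = 1−0 = 1  ← one
n=10: ⌊253/214⌋−⌊230/214⌋ = 1−1 = 0
n=11: ⌊276/214⌋−⌊253/214⌋ = 1−1 = 0
  …
n=18: ⌊437/214⌋−⌊414/214⌋ = 2−1 = 1  ← one
n=19: ⌊460/214⌋−⌊437/214⌋ = 2−2 = 0
n=20: ⌊483/214⌋−⌊460/214⌋ = 2−2 = 0
  …
n=27: ⌊644/214⌋−⌊621/214⌋ = 3−2 = 1  ← one
n=28: ⌊667/214⌋−⌊644/214⌋ = 3−3 = 0
n=29: ⌊690/214⌋−⌊667/214⌋ = 3−3 = 0
  …
n=37: ⌊874/214⌋−⌊851/214⌋ = 4−3 = 1  ← one
n=38: ⌊897/214⌋−⌊874/214⌋ = 4−4 = 0
n=39: ⌊920/214⌋−⌊897/214⌋ = 4−4 = 0
  …
n=46: ⌊1081/214⌋−⌊1058/214⌋ = 5−4 = 1  ← one
n=47: ⌊1104/214⌋−⌊1081/214⌋ = 5−5 = 0
n=48: ⌊1127/214⌋−⌊1104/214⌋ = 5−5 = 0
  …
n=55: ⌊1288/214⌋−⌊1265/214⌋ = 6−5 = 1  ← one
n=56: ⌊1311/214⌋−⌊1288/214⌋ = 6−6 = 0
n=57: ⌊1334/214⌋−⌊1311/214⌋ = 6−6 = 0
  …
n=65: ⌊1518/214⌋−⌊1495/214⌋ = 7−6 = 1  ← one
n=66: ⌊1541/214⌋−⌊1518/214⌋ = 7−7 = 0
n=67: ⌊1564/214⌋−⌊1541/214⌋ = 7−7 = 0
  …
n=74: ⌊1725/214⌋−⌊1702/214⌋ = 8−7 = 1  ← one
n=75: ⌊1748/214⌋−⌊1725/214⌋ = 8−8 = 0
n=76: ⌊1771/214⌋−⌊1748/214⌋ = 8−8 = 0
  …
n=83: ⌊1932/214⌋−⌊1909/214⌋ = 9−8 = 1  ← one
n=84: ⌊1955/214⌋−⌊1932/214⌋ = 9−9 = 0
n=85: ⌊1978/214⌋−⌊1955/214⌋ = 9−9 = 0
  …
n=93: ⌊2162/214⌋−⌊2139/214⌋ = 10−9 = 1  ← one
n=94: ⌊2185/214⌋−⌊2162/214⌋ = 10−10 = 0
n=95: ⌊2208/214⌋−⌊2185/214⌋ = 10−10 = 0
  …
n=102: ⌊2369/214⌋−⌊2346/214⌋ = 11−10 = 1  ← one
positions of the first 11 ones: 9 18 27 37 46 55 65 74 83 93 102

9 18 27 37 46 55 65 74 83 93 102


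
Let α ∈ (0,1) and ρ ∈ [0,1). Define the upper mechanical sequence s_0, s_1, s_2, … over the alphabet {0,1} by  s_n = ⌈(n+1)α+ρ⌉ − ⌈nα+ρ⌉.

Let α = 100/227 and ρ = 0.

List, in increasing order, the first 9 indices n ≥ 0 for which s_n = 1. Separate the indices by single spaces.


n=0: ⌈100/227⌉−⌈0/227⌉ = 1−0 = 1  ← one
n=1: ⌈200/227⌉−⌈100/227⌉ = 1−1 = 0
n=2: ⌈300/227⌉−⌈200/227⌉ = 2−1 = 1  ← one
n=3: ⌈400/227⌉−⌈300/227⌉ = 2−2 = 0
n=4: ⌈500/227⌉−⌈400/227⌉ = 3−2 = 1  ← one
n=5: ⌈600/227⌉−⌈500/227⌉ = 3−3 = 0
n=6: ⌈700/227⌉−⌈600/227⌉ = 4−3 = 1  ← one
n=7: ⌈800/227⌉−⌈700/227⌉ = 4−4 = 0
n=8: ⌈900/227⌉−⌈800/227⌉ = 4−4 = 0
n=9: ⌈1000/227⌉−⌈900/227⌉ = 5−4 = 1  ← one
n=10: ⌈1100/227⌉−⌈1000/227⌉ = 5−5 = 0
n=11: ⌈1200/227⌉−⌈1100/227⌉ = 6−5 = 1  ← one
n=12: ⌈1300/227⌉−⌈1200/227⌉ = 6−6 = 0
n=13: ⌈1400/227⌉−⌈1300/227⌉ = 7−6 = 1  ← one
n=14: ⌈1500/227⌉−⌈1400/227⌉ = 7−7 = 0
n=15: ⌈1600/227⌉−⌈1500/227⌉ = 8−7 = 1  ← one
n=16: ⌈1700/227⌉−⌈1600/227⌉ = 8−8 = 0
n=17: ⌈1800/227⌉−⌈1700/227⌉ = 8−8 = 0
n=18: ⌈1900/227⌉−⌈1800/227⌉ = 9−8 = 1  ← one
positions of the first 9 ones: 0 2 4 6 9 11 13 15 18

0 2 4 6 9 11 13 15 18


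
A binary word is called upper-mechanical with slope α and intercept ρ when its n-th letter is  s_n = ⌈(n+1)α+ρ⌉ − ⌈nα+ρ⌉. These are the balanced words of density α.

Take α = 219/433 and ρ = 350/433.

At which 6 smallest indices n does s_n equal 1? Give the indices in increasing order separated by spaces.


0 2 4 6 8 10

n=0: ⌈569/433⌉−⌈350/433⌉ = 2−1 = 1  ← one
n=1: ⌈788/433⌉−⌈569/433⌉ = 2−2 = 0
n=2: ⌈1007/433⌉−⌈788/433⌉ = 3−2 = 1  ← one
n=3: ⌈1226/433⌉−⌈1007/433⌉ = 3−3 = 0
n=4: ⌈1445/433⌉−⌈1226/433⌉ = 4−3 = 1  ← one
n=5: ⌈1664/433⌉−⌈1445/433⌉ = 4−4 = 0
n=6: ⌈1883/433⌉−⌈1664/433⌉ = 5−4 = 1  ← one
n=7: ⌈2102/433⌉−⌈1883/433⌉ = 5−5 = 0
n=8: ⌈2321/433⌉−⌈2102/433⌉ = 6−5 = 1  ← one
n=9: ⌈2540/433⌉−⌈2321/433⌉ = 6−6 = 0
n=10: ⌈2759/433⌉−⌈2540/433⌉ = 7−6 = 1  ← one
positions of the first 6 ones: 0 2 4 6 8 10


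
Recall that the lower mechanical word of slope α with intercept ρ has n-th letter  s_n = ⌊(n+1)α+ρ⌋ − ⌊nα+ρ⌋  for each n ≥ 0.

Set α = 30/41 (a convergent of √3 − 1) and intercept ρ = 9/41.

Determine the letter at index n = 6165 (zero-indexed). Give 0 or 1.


(n+1)α + ρ = (6166·30 + 9) / 41 = 184989/41
nα + ρ     = (6165·30 + 9) / 41 = 184959/41
⌊184989/41⌋ = 4511,  ⌊184959/41⌋ = 4511
s_{6165} = 4511 − 4511 = 0

0


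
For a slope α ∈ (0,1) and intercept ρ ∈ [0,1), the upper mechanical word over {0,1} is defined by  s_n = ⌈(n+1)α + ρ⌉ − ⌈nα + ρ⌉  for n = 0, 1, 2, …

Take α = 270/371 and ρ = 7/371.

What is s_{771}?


(n+1)α + ρ = (772·270 + 7) / 371 = 208447/371
nα + ρ     = (771·270 + 7) / 371 = 208177/371
⌈208447/371⌉ = 562,  ⌈208177/371⌉ = 562
s_{771} = 562 − 562 = 0

0


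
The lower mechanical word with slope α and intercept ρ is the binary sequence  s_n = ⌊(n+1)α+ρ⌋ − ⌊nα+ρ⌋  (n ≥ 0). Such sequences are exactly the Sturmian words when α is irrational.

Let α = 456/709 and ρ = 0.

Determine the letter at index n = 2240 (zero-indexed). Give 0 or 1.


(n+1)α + ρ = (2241·456) / 709 = 1021896/709
nα + ρ     = (2240·456) / 709 = 1021440/709
⌊1021896/709⌋ = 1441,  ⌊1021440/709⌋ = 1440
s_{2240} = 1441 − 1440 = 1

1


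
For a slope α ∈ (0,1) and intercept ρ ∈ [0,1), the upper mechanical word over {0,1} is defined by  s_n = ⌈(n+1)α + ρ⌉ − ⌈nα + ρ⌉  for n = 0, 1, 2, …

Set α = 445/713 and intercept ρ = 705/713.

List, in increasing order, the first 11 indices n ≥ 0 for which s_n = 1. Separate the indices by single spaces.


n=0: ⌈1150/713⌉−⌈705/713⌉ = 2−1 = 1  ← one
n=1: ⌈1595/713⌉−⌈1150/713⌉ = 3−2 = 1  ← one
n=2: ⌈2040/713⌉−⌈1595/713⌉ = 3−3 = 0
n=3: ⌈2485/713⌉−⌈2040/713⌉ = 4−3 = 1  ← one
n=4: ⌈2930/713⌉−⌈2485/713⌉ = 5−4 = 1  ← one
n=5: ⌈3375/713⌉−⌈2930/713⌉ = 5−5 = 0
n=6: ⌈3820/713⌉−⌈3375/713⌉ = 6−5 = 1  ← one
n=7: ⌈4265/713⌉−⌈3820/713⌉ = 6−6 = 0
n=8: ⌈4710/713⌉−⌈4265/713⌉ = 7−6 = 1  ← one
n=9: ⌈5155/713⌉−⌈4710/713⌉ = 8−7 = 1  ← one
n=10: ⌈5600/713⌉−⌈5155/713⌉ = 8−8 = 0
n=11: ⌈6045/713⌉−⌈5600/713⌉ = 9−8 = 1  ← one
n=12: ⌈6490/713⌉−⌈6045/713⌉ = 10−9 = 1  ← one
n=13: ⌈6935/713⌉−⌈6490/713⌉ = 10−10 = 0
n=14: ⌈7380/713⌉−⌈6935/713⌉ = 11−10 = 1  ← one
n=15: ⌈7825/713⌉−⌈7380/713⌉ = 11−11 = 0
n=16: ⌈8270/713⌉−⌈7825/713⌉ = 12−11 = 1  ← one
positions of the first 11 ones: 0 1 3 4 6 8 9 11 12 14 16

0 1 3 4 6 8 9 11 12 14 16


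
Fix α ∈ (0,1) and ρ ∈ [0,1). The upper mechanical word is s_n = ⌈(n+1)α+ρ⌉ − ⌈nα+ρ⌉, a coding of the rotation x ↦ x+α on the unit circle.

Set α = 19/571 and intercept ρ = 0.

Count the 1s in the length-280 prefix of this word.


10

#1s = Σ_{n=0}^{279} s_n = Σ_{n=0}^{279} (⌈(n+1)α+ρ⌉ − ⌈nα+ρ⌉)
the sum telescopes: every ⌈nα+ρ⌉ with 0 < n < 280 appears once with + and once with −, leaving ⌈280α+ρ⌉ − ⌈0·α+ρ⌉
280α + ρ = (280·19) / 571 = 5320/571
ρ = 0/571
⌈5320/571⌉ = 10,  ⌈0/571⌉ = 0
#1s = 10 − 0 = 10


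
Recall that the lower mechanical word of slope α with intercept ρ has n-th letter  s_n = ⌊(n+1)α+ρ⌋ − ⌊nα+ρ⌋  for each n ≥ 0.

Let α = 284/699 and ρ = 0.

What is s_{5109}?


(n+1)α + ρ = (5110·284) / 699 = 1451240/699
nα + ρ     = (5109·284) / 699 = 1450956/699
⌊1451240/699⌋ = 2076,  ⌊1450956/699⌋ = 2075
s_{5109} = 2076 − 2075 = 1

1


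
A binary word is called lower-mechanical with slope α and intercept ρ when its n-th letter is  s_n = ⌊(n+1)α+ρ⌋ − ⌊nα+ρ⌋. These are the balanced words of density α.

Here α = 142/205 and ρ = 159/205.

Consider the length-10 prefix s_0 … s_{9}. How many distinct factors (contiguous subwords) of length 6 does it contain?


t_n = ⌊(n·142+159)/205⌋ for n = 0 … 10:
  n=0…9: ⌊159/205⌋=0 ⌊301/205⌋=1 ⌊443/205⌋=2 ⌊585/205⌋=2 ⌊727/205⌋=3 ⌊869/205⌋=4 ⌊1011/205⌋=4 ⌊1153/205⌋=5 ⌊1295/205⌋=6 ⌊1437/205⌋=7
  n=10: ⌊1579/205⌋=7
s_n = t_(n+1) − t_n for n = 0 … 9 gives
prefix = 1101101110
slide a length-6 window over [0..5] … [4..9] (5 windows); first occurrence of each distinct factor:
  [  0..  5] 110110
  [  1..  6] 101101
  [  2..  7] 011011
  [  3..  8] 110111
  [  4..  9] 101110
distinct factors: {011011, 101101, 101110, 110110, 110111}
count = 5  (Sturmian bound for length 6 is 7)

5


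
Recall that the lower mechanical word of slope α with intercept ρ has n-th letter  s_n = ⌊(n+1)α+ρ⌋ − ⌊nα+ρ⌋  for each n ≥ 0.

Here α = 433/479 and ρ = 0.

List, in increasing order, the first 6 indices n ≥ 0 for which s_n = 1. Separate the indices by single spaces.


1 2 3 4 5 6

n=0: ⌊433/479⌋−⌊0/479⌋ = 0−0 = 0
n=1: ⌊866/479⌋−⌊433/479⌋ = 1−0 = 1  ← one
n=2: ⌊1299/479⌋−⌊866/479⌋ = 2−1 = 1  ← one
n=3: ⌊1732/479⌋−⌊1299/479⌋ = 3−2 = 1  ← one
n=4: ⌊2165/479⌋−⌊1732/479⌋ = 4−3 = 1  ← one
n=5: ⌊2598/479⌋−⌊2165/479⌋ = 5−4 = 1  ← one
n=6: ⌊3031/479⌋−⌊2598/479⌋ = 6−5 = 1  ← one
positions of the first 6 ones: 1 2 3 4 5 6


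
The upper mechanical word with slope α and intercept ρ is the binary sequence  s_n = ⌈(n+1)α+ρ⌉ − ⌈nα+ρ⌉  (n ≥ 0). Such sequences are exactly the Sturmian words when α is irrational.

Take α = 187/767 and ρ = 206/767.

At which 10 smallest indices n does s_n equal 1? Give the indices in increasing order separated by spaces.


3 7 11 15 19 23 27 31 35 39

n=0: ⌈393/767⌉−⌈206/767⌉ = 1−1 = 0
n=1: ⌈580/767⌉−⌈393/767⌉ = 1−1 = 0
n=2: ⌈767/767⌉−⌈580/767⌉ = 1−1 = 0
n=3: ⌈954/767⌉−⌈767/767⌉ = 2−1 = 1  ← one
n=4: ⌈1141/767⌉−⌈954/767⌉ = 2−2 = 0
n=5: ⌈1328/767⌉−⌈1141/767⌉ = 2−2 = 0
n=6: ⌈1515/767⌉−⌈1328/767⌉ = 2−2 = 0
n=7: ⌈1702/767⌉−⌈1515/767⌉ = 3−2 = 1  ← one
n=8: ⌈1889/767⌉−⌈1702/767⌉ = 3−3 = 0
n=9: ⌈2076/767⌉−⌈1889/767⌉ = 3−3 = 0
n=10: ⌈2263/767⌉−⌈2076/767⌉ = 3−3 = 0
n=11: ⌈2450/767⌉−⌈2263/767⌉ = 4−3 = 1  ← one
n=12: ⌈2637/767⌉−⌈2450/767⌉ = 4−4 = 0
n=13: ⌈2824/767⌉−⌈2637/767⌉ = 4−4 = 0
n=14: ⌈3011/767⌉−⌈2824/767⌉ = 4−4 = 0
n=15: ⌈3198/767⌉−⌈3011/767⌉ = 5−4 = 1  ← one
n=16: ⌈3385/767⌉−⌈3198/767⌉ = 5−5 = 0
n=17: ⌈3572/767⌉−⌈3385/767⌉ = 5−5 = 0
n=18: ⌈3759/767⌉−⌈3572/767⌉ = 5−5 = 0
n=19: ⌈3946/767⌉−⌈3759/767⌉ = 6−5 = 1  ← one
n=20: ⌈4133/767⌉−⌈3946/767⌉ = 6−6 = 0
n=21: ⌈4320/767⌉−⌈4133/767⌉ = 6−6 = 0
n=22: ⌈4507/767⌉−⌈4320/767⌉ = 6−6 = 0
n=23: ⌈4694/767⌉−⌈4507/767⌉ = 7−6 = 1  ← one
n=24: ⌈4881/767⌉−⌈4694/767⌉ = 7−7 = 0
n=25: ⌈5068/767⌉−⌈4881/767⌉ = 7−7 = 0
n=26: ⌈5255/767⌉−⌈5068/767⌉ = 7−7 = 0
n=27: ⌈5442/767⌉−⌈5255/767⌉ = 8−7 = 1  ← one
n=28: ⌈5629/767⌉−⌈5442/767⌉ = 8−8 = 0
n=29: ⌈5816/767⌉−⌈5629/767⌉ = 8−8 = 0
n=30: ⌈6003/767⌉−⌈5816/767⌉ = 8−8 = 0
n=31: ⌈6190/767⌉−⌈6003/767⌉ = 9−8 = 1  ← one
n=32: ⌈6377/767⌉−⌈6190/767⌉ = 9−9 = 0
n=33: ⌈6564/767⌉−⌈6377/767⌉ = 9−9 = 0
n=34: ⌈6751/767⌉−⌈6564/767⌉ = 9−9 = 0
n=35: ⌈6938/767⌉−⌈6751/767⌉ = 10−9 = 1  ← one
n=36: ⌈7125/767⌉−⌈6938/767⌉ = 10−10 = 0
n=37: ⌈7312/767⌉−⌈7125/767⌉ = 10−10 = 0
n=38: ⌈7499/767⌉−⌈7312/767⌉ = 10−10 = 0
n=39: ⌈7686/767⌉−⌈7499/767⌉ = 11−10 = 1  ← one
positions of the first 10 ones: 3 7 11 15 19 23 27 31 35 39


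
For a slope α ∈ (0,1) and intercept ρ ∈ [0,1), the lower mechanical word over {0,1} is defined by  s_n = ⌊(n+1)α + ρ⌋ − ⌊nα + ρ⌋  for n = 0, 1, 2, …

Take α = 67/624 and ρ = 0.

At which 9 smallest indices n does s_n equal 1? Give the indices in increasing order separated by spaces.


9 18 27 37 46 55 65 74 83

n=0: ⌊67/624⌋−⌊0/624⌋ = 0−0 = 0
n=1: ⌊134/624⌋−⌊67/624⌋ = 0−0 = 0
  …
n=9: ⌊670/624⌋−⌊603/624⌋ = 1−0 = 1  ← one
n=10: ⌊737/624⌋−⌊670/624⌋ = 1−1 = 0
n=11: ⌊804/624⌋−⌊737/624⌋ = 1−1 = 0
  …
n=18: ⌊1273/624⌋−⌊1206/624⌋ = 2−1 = 1  ← one
n=19: ⌊1340/624⌋−⌊1273/624⌋ = 2−2 = 0
n=20: ⌊1407/624⌋−⌊1340/624⌋ = 2−2 = 0
  …
n=27: ⌊1876/624⌋−⌊1809/624⌋ = 3−2 = 1  ← one
n=28: ⌊1943/624⌋−⌊1876/624⌋ = 3−3 = 0
n=29: ⌊2010/624⌋−⌊1943/624⌋ = 3−3 = 0
  …
n=37: ⌊2546/624⌋−⌊2479/624⌋ = 4−3 = 1  ← one
n=38: ⌊2613/624⌋−⌊2546/624⌋ = 4−4 = 0
n=39: ⌊2680/624⌋−⌊2613/624⌋ = 4−4 = 0
  …
n=46: ⌊3149/624⌋−⌊3082/624⌋ = 5−4 = 1  ← one
n=47: ⌊3216/624⌋−⌊3149/624⌋ = 5−5 = 0
n=48: ⌊3283/624⌋−⌊3216/624⌋ = 5−5 = 0
  …
n=55: ⌊3752/624⌋−⌊3685/624⌋ = 6−5 = 1  ← one
n=56: ⌊3819/624⌋−⌊3752/624⌋ = 6−6 = 0
n=57: ⌊3886/624⌋−⌊3819/624⌋ = 6−6 = 0
  …
n=65: ⌊4422/624⌋−⌊4355/624⌋ = 7−6 = 1  ← one
n=66: ⌊4489/624⌋−⌊4422/624⌋ = 7−7 = 0
n=67: ⌊4556/624⌋−⌊4489/624⌋ = 7−7 = 0
  …
n=74: ⌊5025/624⌋−⌊4958/624⌋ = 8−7 = 1  ← one
n=75: ⌊5092/624⌋−⌊5025/624⌋ = 8−8 = 0
n=76: ⌊5159/624⌋−⌊5092/624⌋ = 8−8 = 0
  …
n=83: ⌊5628/624⌋−⌊5561/624⌋ = 9−8 = 1  ← one
positions of the first 9 ones: 9 18 27 37 46 55 65 74 83


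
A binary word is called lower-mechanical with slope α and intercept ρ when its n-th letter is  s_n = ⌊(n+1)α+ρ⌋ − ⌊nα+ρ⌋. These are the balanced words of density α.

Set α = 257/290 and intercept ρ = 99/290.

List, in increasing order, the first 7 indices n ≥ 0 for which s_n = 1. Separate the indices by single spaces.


n=0: ⌊356/290⌋−⌊99/290⌋ = 1−0 = 1  ← one
n=1: ⌊613/290⌋−⌊356/290⌋ = 2−1 = 1  ← one
n=2: ⌊870/290⌋−⌊613/290⌋ = 3−2 = 1  ← one
n=3: ⌊1127/290⌋−⌊870/290⌋ = 3−3 = 0
n=4: ⌊1384/290⌋−⌊1127/290⌋ = 4−3 = 1  ← one
n=5: ⌊1641/290⌋−⌊1384/290⌋ = 5−4 = 1  ← one
n=6: ⌊1898/290⌋−⌊1641/290⌋ = 6−5 = 1  ← one
n=7: ⌊2155/290⌋−⌊1898/290⌋ = 7−6 = 1  ← one
positions of the first 7 ones: 0 1 2 4 5 6 7

0 1 2 4 5 6 7


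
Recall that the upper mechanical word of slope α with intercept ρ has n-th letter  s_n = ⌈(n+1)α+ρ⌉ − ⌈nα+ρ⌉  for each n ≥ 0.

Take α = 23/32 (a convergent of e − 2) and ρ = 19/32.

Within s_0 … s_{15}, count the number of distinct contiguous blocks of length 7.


7

t_n = ⌈(n·23+19)/32⌉ for n = 0 … 16:
  n=0…9: ⌈19/32⌉=1 ⌈42/32⌉=2 ⌈65/32⌉=3 ⌈88/32⌉=3 ⌈111/32⌉=4 ⌈134/32⌉=5 ⌈157/32⌉=5 ⌈180/32⌉=6 ⌈203/32⌉=7 ⌈226/32⌉=8
  n=10…16: ⌈249/32⌉=8 ⌈272/32⌉=9 ⌈295/32⌉=10 ⌈318/32⌉=10 ⌈341/32⌉=11 ⌈364/32⌉=12 ⌈387/32⌉=13
s_n = t_(n+1) − t_n for n = 0 … 15 gives
prefix = 1101101110110111
slide a length-7 window over [0..6] … [9..15] (10 windows); first occurrence of each distinct factor:
  [  0..  6] 1101101
  [  1..  7] 1011011
  [  2..  8] 0110111
  [  3..  9] 1101110
  [  4.. 10] 1011101
  [  5.. 11] 0111011
  [  6.. 12] 1110110
  (the other 3 windows repeat one of these)
distinct factors: {0110111, 0111011, 1011011, 1011101, 1101101, 1101110, 1110110}
count = 7  (Sturmian bound for length 7 is 8)


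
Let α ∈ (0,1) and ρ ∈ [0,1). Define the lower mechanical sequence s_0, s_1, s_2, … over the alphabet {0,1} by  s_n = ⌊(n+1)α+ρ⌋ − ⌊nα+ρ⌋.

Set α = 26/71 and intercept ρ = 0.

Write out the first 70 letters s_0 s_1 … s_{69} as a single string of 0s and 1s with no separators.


0010010010100100100101001001001010010010100100100101001001001010010010

n=0: ⌊(1·26)/71⌋ − ⌊(0·26)/71⌋ = ⌊26/71⌋ − ⌊0/71⌋ = 0 − 0 = 0
n=1: ⌊(2·26)/71⌋ − ⌊(1·26)/71⌋ = ⌊52/71⌋ − ⌊26/71⌋ = 0 − 0 = 0
n=2: ⌊(3·26)/71⌋ − ⌊(2·26)/71⌋ = ⌊78/71⌋ − ⌊52/71⌋ = 1 − 0 = 1
n=3: ⌊(4·26)/71⌋ − ⌊(3·26)/71⌋ = ⌊104/71⌋ − ⌊78/71⌋ = 1 − 1 = 0
n=4: ⌊(5·26)/71⌋ − ⌊(4·26)/71⌋ = ⌊130/71⌋ − ⌊104/71⌋ = 1 − 1 = 0
n=5: ⌊(6·26)/71⌋ − ⌊(5·26)/71⌋ = ⌊156/71⌋ − ⌊130/71⌋ = 2 − 1 = 1
n=6: ⌊(7·26)/71⌋ − ⌊(6·26)/71⌋ = ⌊182/71⌋ − ⌊156/71⌋ = 2 − 2 = 0
n=7: ⌊(8·26)/71⌋ − ⌊(7·26)/71⌋ = ⌊208/71⌋ − ⌊182/71⌋ = 2 − 2 = 0
n=8: ⌊(9·26)/71⌋ − ⌊(8·26)/71⌋ = ⌊234/71⌋ − ⌊208/71⌋ = 3 − 2 = 1
n=9: ⌊(10·26)/71⌋ − ⌊(9·26)/71⌋ = ⌊260/71⌋ − ⌊234/71⌋ = 3 − 3 = 0
n=10: ⌊(11·26)/71⌋ − ⌊(10·26)/71⌋ = ⌊286/71⌋ − ⌊260/71⌋ = 4 − 3 = 1
n=11: ⌊(12·26)/71⌋ − ⌊(11·26)/71⌋ = ⌊312/71⌋ − ⌊286/71⌋ = 4 − 4 = 0
n=12: ⌊(13·26)/71⌋ − ⌊(12·26)/71⌋ = ⌊338/71⌋ − ⌊312/71⌋ = 4 − 4 = 0
n=13: ⌊(14·26)/71⌋ − ⌊(13·26)/71⌋ = ⌊364/71⌋ − ⌊338/71⌋ = 5 − 4 = 1
n=14: ⌊(15·26)/71⌋ − ⌊(14·26)/71⌋ = ⌊390/71⌋ − ⌊364/71⌋ = 5 − 5 = 0
n=15: ⌊(16·26)/71⌋ − ⌊(15·26)/71⌋ = ⌊416/71⌋ − ⌊390/71⌋ = 5 − 5 = 0
n=16: ⌊(17·26)/71⌋ − ⌊(16·26)/71⌋ = ⌊442/71⌋ − ⌊416/71⌋ = 6 − 5 = 1
n=17: ⌊(18·26)/71⌋ − ⌊(17·26)/71⌋ = ⌊468/71⌋ − ⌊442/71⌋ = 6 − 6 = 0
n=18: ⌊(19·26)/71⌋ − ⌊(18·26)/71⌋ = ⌊494/71⌋ − ⌊468/71⌋ = 6 − 6 = 0
n=19: ⌊(20·26)/71⌋ − ⌊(19·26)/71⌋ = ⌊520/71⌋ − ⌊494/71⌋ = 7 − 6 = 1
n=20: ⌊(21·26)/71⌋ − ⌊(20·26)/71⌋ = ⌊546/71⌋ − ⌊520/71⌋ = 7 − 7 = 0
n=21: ⌊(22·26)/71⌋ − ⌊(21·26)/71⌋ = ⌊572/71⌋ − ⌊546/71⌋ = 8 − 7 = 1
n=22: ⌊(23·26)/71⌋ − ⌊(22·26)/71⌋ = ⌊598/71⌋ − ⌊572/71⌋ = 8 − 8 = 0
n=23: ⌊(24·26)/71⌋ − ⌊(23·26)/71⌋ = ⌊624/71⌋ − ⌊598/71⌋ = 8 − 8 = 0
n=24: ⌊(25·26)/71⌋ − ⌊(24·26)/71⌋ = ⌊650/71⌋ − ⌊624/71⌋ = 9 − 8 = 1
n=25: ⌊(26·26)/71⌋ − ⌊(25·26)/71⌋ = ⌊676/71⌋ − ⌊650/71⌋ = 9 − 9 = 0
n=26: ⌊(27·26)/71⌋ − ⌊(26·26)/71⌋ = ⌊702/71⌋ − ⌊676/71⌋ = 9 − 9 = 0
n=27: ⌊(28·26)/71⌋ − ⌊(27·26)/71⌋ = ⌊728/71⌋ − ⌊702/71⌋ = 10 − 9 = 1
n=28: ⌊(29·26)/71⌋ − ⌊(28·26)/71⌋ = ⌊754/71⌋ − ⌊728/71⌋ = 10 − 10 = 0
n=29: ⌊(30·26)/71⌋ − ⌊(29·26)/71⌋ = ⌊780/71⌋ − ⌊754/71⌋ = 10 − 10 = 0
n=30: ⌊(31·26)/71⌋ − ⌊(30·26)/71⌋ = ⌊806/71⌋ − ⌊780/71⌋ = 11 − 10 = 1
n=31: ⌊(32·26)/71⌋ − ⌊(31·26)/71⌋ = ⌊832/71⌋ − ⌊806/71⌋ = 11 − 11 = 0
n=32: ⌊(33·26)/71⌋ − ⌊(32·26)/71⌋ = ⌊858/71⌋ − ⌊832/71⌋ = 12 − 11 = 1
n=33: ⌊(34·26)/71⌋ − ⌊(33·26)/71⌋ = ⌊884/71⌋ − ⌊858/71⌋ = 12 − 12 = 0
n=34: ⌊(35·26)/71⌋ − ⌊(34·26)/71⌋ = ⌊910/71⌋ − ⌊884/71⌋ = 12 − 12 = 0
n=35: ⌊(36·26)/71⌋ − ⌊(35·26)/71⌋ = ⌊936/71⌋ − ⌊910/71⌋ = 13 − 12 = 1
n=36: ⌊(37·26)/71⌋ − ⌊(36·26)/71⌋ = ⌊962/71⌋ − ⌊936/71⌋ = 13 − 13 = 0
n=37: ⌊(38·26)/71⌋ − ⌊(37·26)/71⌋ = ⌊988/71⌋ − ⌊962/71⌋ = 13 − 13 = 0
n=38: ⌊(39·26)/71⌋ − ⌊(38·26)/71⌋ = ⌊1014/71⌋ − ⌊988/71⌋ = 14 − 13 = 1
n=39: ⌊(40·26)/71⌋ − ⌊(39·26)/71⌋ = ⌊1040/71⌋ − ⌊1014/71⌋ = 14 − 14 = 0
n=40: ⌊(41·26)/71⌋ − ⌊(40·26)/71⌋ = ⌊1066/71⌋ − ⌊1040/71⌋ = 15 − 14 = 1
n=41: ⌊(42·26)/71⌋ − ⌊(41·26)/71⌋ = ⌊1092/71⌋ − ⌊1066/71⌋ = 15 − 15 = 0
n=42: ⌊(43·26)/71⌋ − ⌊(42·26)/71⌋ = ⌊1118/71⌋ − ⌊1092/71⌋ = 15 − 15 = 0
n=43: ⌊(44·26)/71⌋ − ⌊(43·26)/71⌋ = ⌊1144/71⌋ − ⌊1118/71⌋ = 16 − 15 = 1
n=44: ⌊(45·26)/71⌋ − ⌊(44·26)/71⌋ = ⌊1170/71⌋ − ⌊1144/71⌋ = 16 − 16 = 0
n=45: ⌊(46·26)/71⌋ − ⌊(45·26)/71⌋ = ⌊1196/71⌋ − ⌊1170/71⌋ = 16 − 16 = 0
n=46: ⌊(47·26)/71⌋ − ⌊(46·26)/71⌋ = ⌊1222/71⌋ − ⌊1196/71⌋ = 17 − 16 = 1
n=47: ⌊(48·26)/71⌋ − ⌊(47·26)/71⌋ = ⌊1248/71⌋ − ⌊1222/71⌋ = 17 − 17 = 0
n=48: ⌊(49·26)/71⌋ − ⌊(48·26)/71⌋ = ⌊1274/71⌋ − ⌊1248/71⌋ = 17 − 17 = 0
n=49: ⌊(50·26)/71⌋ − ⌊(49·26)/71⌋ = ⌊1300/71⌋ − ⌊1274/71⌋ = 18 − 17 = 1
n=50: ⌊(51·26)/71⌋ − ⌊(50·26)/71⌋ = ⌊1326/71⌋ − ⌊1300/71⌋ = 18 − 18 = 0
n=51: ⌊(52·26)/71⌋ − ⌊(51·26)/71⌋ = ⌊1352/71⌋ − ⌊1326/71⌋ = 19 − 18 = 1
n=52: ⌊(53·26)/71⌋ − ⌊(52·26)/71⌋ = ⌊1378/71⌋ − ⌊1352/71⌋ = 19 − 19 = 0
n=53: ⌊(54·26)/71⌋ − ⌊(53·26)/71⌋ = ⌊1404/71⌋ − ⌊1378/71⌋ = 19 − 19 = 0
n=54: ⌊(55·26)/71⌋ − ⌊(54·26)/71⌋ = ⌊1430/71⌋ − ⌊1404/71⌋ = 20 − 19 = 1
n=55: ⌊(56·26)/71⌋ − ⌊(55·26)/71⌋ = ⌊1456/71⌋ − ⌊1430/71⌋ = 20 − 20 = 0
n=56: ⌊(57·26)/71⌋ − ⌊(56·26)/71⌋ = ⌊1482/71⌋ − ⌊1456/71⌋ = 20 − 20 = 0
n=57: ⌊(58·26)/71⌋ − ⌊(57·26)/71⌋ = ⌊1508/71⌋ − ⌊1482/71⌋ = 21 − 20 = 1
n=58: ⌊(59·26)/71⌋ − ⌊(58·26)/71⌋ = ⌊1534/71⌋ − ⌊1508/71⌋ = 21 − 21 = 0
n=59: ⌊(60·26)/71⌋ − ⌊(59·26)/71⌋ = ⌊1560/71⌋ − ⌊1534/71⌋ = 21 − 21 = 0
n=60: ⌊(61·26)/71⌋ − ⌊(60·26)/71⌋ = ⌊1586/71⌋ − ⌊1560/71⌋ = 22 − 21 = 1
n=61: ⌊(62·26)/71⌋ − ⌊(61·26)/71⌋ = ⌊1612/71⌋ − ⌊1586/71⌋ = 22 − 22 = 0
n=62: ⌊(63·26)/71⌋ − ⌊(62·26)/71⌋ = ⌊1638/71⌋ − ⌊1612/71⌋ = 23 − 22 = 1
n=63: ⌊(64·26)/71⌋ − ⌊(63·26)/71⌋ = ⌊1664/71⌋ − ⌊1638/71⌋ = 23 − 23 = 0
n=64: ⌊(65·26)/71⌋ − ⌊(64·26)/71⌋ = ⌊1690/71⌋ − ⌊1664/71⌋ = 23 − 23 = 0
n=65: ⌊(66·26)/71⌋ − ⌊(65·26)/71⌋ = ⌊1716/71⌋ − ⌊1690/71⌋ = 24 − 23 = 1
n=66: ⌊(67·26)/71⌋ − ⌊(66·26)/71⌋ = ⌊1742/71⌋ − ⌊1716/71⌋ = 24 − 24 = 0
n=67: ⌊(68·26)/71⌋ − ⌊(67·26)/71⌋ = ⌊1768/71⌋ − ⌊1742/71⌋ = 24 − 24 = 0
n=68: ⌊(69·26)/71⌋ − ⌊(68·26)/71⌋ = ⌊1794/71⌋ − ⌊1768/71⌋ = 25 − 24 = 1
n=69: ⌊(70·26)/71⌋ − ⌊(69·26)/71⌋ = ⌊1820/71⌋ − ⌊1794/71⌋ = 25 − 25 = 0


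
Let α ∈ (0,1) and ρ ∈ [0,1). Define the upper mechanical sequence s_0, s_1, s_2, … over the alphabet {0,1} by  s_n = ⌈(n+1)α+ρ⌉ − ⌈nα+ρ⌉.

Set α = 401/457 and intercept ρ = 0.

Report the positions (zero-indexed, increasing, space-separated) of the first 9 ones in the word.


0 1 2 3 4 5 6 7 9

n=0: ⌈401/457⌉−⌈0/457⌉ = 1−0 = 1  ← one
n=1: ⌈802/457⌉−⌈401/457⌉ = 2−1 = 1  ← one
n=2: ⌈1203/457⌉−⌈802/457⌉ = 3−2 = 1  ← one
n=3: ⌈1604/457⌉−⌈1203/457⌉ = 4−3 = 1  ← one
n=4: ⌈2005/457⌉−⌈1604/457⌉ = 5−4 = 1  ← one
n=5: ⌈2406/457⌉−⌈2005/457⌉ = 6−5 = 1  ← one
n=6: ⌈2807/457⌉−⌈2406/457⌉ = 7−6 = 1  ← one
n=7: ⌈3208/457⌉−⌈2807/457⌉ = 8−7 = 1  ← one
n=8: ⌈3609/457⌉−⌈3208/457⌉ = 8−8 = 0
n=9: ⌈4010/457⌉−⌈3609/457⌉ = 9−8 = 1  ← one
positions of the first 9 ones: 0 1 2 3 4 5 6 7 9


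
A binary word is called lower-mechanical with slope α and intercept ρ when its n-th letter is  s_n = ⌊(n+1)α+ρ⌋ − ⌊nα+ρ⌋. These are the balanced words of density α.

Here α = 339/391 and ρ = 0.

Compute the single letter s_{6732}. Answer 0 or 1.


(n+1)α + ρ = (6733·339) / 391 = 2282487/391
nα + ρ     = (6732·339) / 391 = 2282148/391
⌊2282487/391⌋ = 5837,  ⌊2282148/391⌋ = 5836
s_{6732} = 5837 − 5836 = 1

1


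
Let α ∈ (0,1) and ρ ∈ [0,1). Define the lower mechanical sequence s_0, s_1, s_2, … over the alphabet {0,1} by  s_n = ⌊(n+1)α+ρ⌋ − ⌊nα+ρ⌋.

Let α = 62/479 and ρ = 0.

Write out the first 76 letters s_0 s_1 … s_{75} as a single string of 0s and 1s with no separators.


n=0: ⌊(1·62)/479⌋ − ⌊(0·62)/479⌋ = ⌊62/479⌋ − ⌊0/479⌋ = 0 − 0 = 0
n=1: ⌊(2·62)/479⌋ − ⌊(1·62)/479⌋ = ⌊124/479⌋ − ⌊62/479⌋ = 0 − 0 = 0
n=2: ⌊(3·62)/479⌋ − ⌊(2·62)/479⌋ = ⌊186/479⌋ − ⌊124/479⌋ = 0 − 0 = 0
n=3: ⌊(4·62)/479⌋ − ⌊(3·62)/479⌋ = ⌊248/479⌋ − ⌊186/479⌋ = 0 − 0 = 0
n=4: ⌊(5·62)/479⌋ − ⌊(4·62)/479⌋ = ⌊310/479⌋ − ⌊248/479⌋ = 0 − 0 = 0
n=5: ⌊(6·62)/479⌋ − ⌊(5·62)/479⌋ = ⌊372/479⌋ − ⌊310/479⌋ = 0 − 0 = 0
n=6: ⌊(7·62)/479⌋ − ⌊(6·62)/479⌋ = ⌊434/479⌋ − ⌊372/479⌋ = 0 − 0 = 0
n=7: ⌊(8·62)/479⌋ − ⌊(7·62)/479⌋ = ⌊496/479⌋ − ⌊434/479⌋ = 1 − 0 = 1
n=8: ⌊(9·62)/479⌋ − ⌊(8·62)/479⌋ = ⌊558/479⌋ − ⌊496/479⌋ = 1 − 1 = 0
n=9: ⌊(10·62)/479⌋ − ⌊(9·62)/479⌋ = ⌊620/479⌋ − ⌊558/479⌋ = 1 − 1 = 0
n=10: ⌊(11·62)/479⌋ − ⌊(10·62)/479⌋ = ⌊682/479⌋ − ⌊620/479⌋ = 1 − 1 = 0
n=11: ⌊(12·62)/479⌋ − ⌊(11·62)/479⌋ = ⌊744/479⌋ − ⌊682/479⌋ = 1 − 1 = 0
n=12: ⌊(13·62)/479⌋ − ⌊(12·62)/479⌋ = ⌊806/479⌋ − ⌊744/479⌋ = 1 − 1 = 0
n=13: ⌊(14·62)/479⌋ − ⌊(13·62)/479⌋ = ⌊868/479⌋ − ⌊806/479⌋ = 1 − 1 = 0
n=14: ⌊(15·62)/479⌋ − ⌊(14·62)/479⌋ = ⌊930/479⌋ − ⌊868/479⌋ = 1 − 1 = 0
n=15: ⌊(16·62)/479⌋ − ⌊(15·62)/479⌋ = ⌊992/479⌋ − ⌊930/479⌋ = 2 − 1 = 1
n=16: ⌊(17·62)/479⌋ − ⌊(16·62)/479⌋ = ⌊1054/479⌋ − ⌊992/479⌋ = 2 − 2 = 0
n=17: ⌊(18·62)/479⌋ − ⌊(17·62)/479⌋ = ⌊1116/479⌋ − ⌊1054/479⌋ = 2 − 2 = 0
n=18: ⌊(19·62)/479⌋ − ⌊(18·62)/479⌋ = ⌊1178/479⌋ − ⌊1116/479⌋ = 2 − 2 = 0
n=19: ⌊(20·62)/479⌋ − ⌊(19·62)/479⌋ = ⌊1240/479⌋ − ⌊1178/479⌋ = 2 − 2 = 0
n=20: ⌊(21·62)/479⌋ − ⌊(20·62)/479⌋ = ⌊1302/479⌋ − ⌊1240/479⌋ = 2 − 2 = 0
n=21: ⌊(22·62)/479⌋ − ⌊(21·62)/479⌋ = ⌊1364/479⌋ − ⌊1302/479⌋ = 2 − 2 = 0
n=22: ⌊(23·62)/479⌋ − ⌊(22·62)/479⌋ = ⌊1426/479⌋ − ⌊1364/479⌋ = 2 − 2 = 0
n=23: ⌊(24·62)/479⌋ − ⌊(23·62)/479⌋ = ⌊1488/479⌋ − ⌊1426/479⌋ = 3 − 2 = 1
n=24: ⌊(25·62)/479⌋ − ⌊(24·62)/479⌋ = ⌊1550/479⌋ − ⌊1488/479⌋ = 3 − 3 = 0
n=25: ⌊(26·62)/479⌋ − ⌊(25·62)/479⌋ = ⌊1612/479⌋ − ⌊1550/479⌋ = 3 − 3 = 0
n=26: ⌊(27·62)/479⌋ − ⌊(26·62)/479⌋ = ⌊1674/479⌋ − ⌊1612/479⌋ = 3 − 3 = 0
n=27: ⌊(28·62)/479⌋ − ⌊(27·62)/479⌋ = ⌊1736/479⌋ − ⌊1674/479⌋ = 3 − 3 = 0
n=28: ⌊(29·62)/479⌋ − ⌊(28·62)/479⌋ = ⌊1798/479⌋ − ⌊1736/479⌋ = 3 − 3 = 0
n=29: ⌊(30·62)/479⌋ − ⌊(29·62)/479⌋ = ⌊1860/479⌋ − ⌊1798/479⌋ = 3 − 3 = 0
n=30: ⌊(31·62)/479⌋ − ⌊(30·62)/479⌋ = ⌊1922/479⌋ − ⌊1860/479⌋ = 4 − 3 = 1
n=31: ⌊(32·62)/479⌋ − ⌊(31·62)/479⌋ = ⌊1984/479⌋ − ⌊1922/479⌋ = 4 − 4 = 0
n=32: ⌊(33·62)/479⌋ − ⌊(32·62)/479⌋ = ⌊2046/479⌋ − ⌊1984/479⌋ = 4 − 4 = 0
n=33: ⌊(34·62)/479⌋ − ⌊(33·62)/479⌋ = ⌊2108/479⌋ − ⌊2046/479⌋ = 4 − 4 = 0
n=34: ⌊(35·62)/479⌋ − ⌊(34·62)/479⌋ = ⌊2170/479⌋ − ⌊2108/479⌋ = 4 − 4 = 0
n=35: ⌊(36·62)/479⌋ − ⌊(35·62)/479⌋ = ⌊2232/479⌋ − ⌊2170/479⌋ = 4 − 4 = 0
n=36: ⌊(37·62)/479⌋ − ⌊(36·62)/479⌋ = ⌊2294/479⌋ − ⌊2232/479⌋ = 4 − 4 = 0
n=37: ⌊(38·62)/479⌋ − ⌊(37·62)/479⌋ = ⌊2356/479⌋ − ⌊2294/479⌋ = 4 − 4 = 0
n=38: ⌊(39·62)/479⌋ − ⌊(38·62)/479⌋ = ⌊2418/479⌋ − ⌊2356/479⌋ = 5 − 4 = 1
n=39: ⌊(40·62)/479⌋ − ⌊(39·62)/479⌋ = ⌊2480/479⌋ − ⌊2418/479⌋ = 5 − 5 = 0
n=40: ⌊(41·62)/479⌋ − ⌊(40·62)/479⌋ = ⌊2542/479⌋ − ⌊2480/479⌋ = 5 − 5 = 0
n=41: ⌊(42·62)/479⌋ − ⌊(41·62)/479⌋ = ⌊2604/479⌋ − ⌊2542/479⌋ = 5 − 5 = 0
n=42: ⌊(43·62)/479⌋ − ⌊(42·62)/479⌋ = ⌊2666/479⌋ − ⌊2604/479⌋ = 5 − 5 = 0
n=43: ⌊(44·62)/479⌋ − ⌊(43·62)/479⌋ = ⌊2728/479⌋ − ⌊2666/479⌋ = 5 − 5 = 0
n=44: ⌊(45·62)/479⌋ − ⌊(44·62)/479⌋ = ⌊2790/479⌋ − ⌊2728/479⌋ = 5 − 5 = 0
n=45: ⌊(46·62)/479⌋ − ⌊(45·62)/479⌋ = ⌊2852/479⌋ − ⌊2790/479⌋ = 5 − 5 = 0
n=46: ⌊(47·62)/479⌋ − ⌊(46·62)/479⌋ = ⌊2914/479⌋ − ⌊2852/479⌋ = 6 − 5 = 1
n=47: ⌊(48·62)/479⌋ − ⌊(47·62)/479⌋ = ⌊2976/479⌋ − ⌊2914/479⌋ = 6 − 6 = 0
n=48: ⌊(49·62)/479⌋ − ⌊(48·62)/479⌋ = ⌊3038/479⌋ − ⌊2976/479⌋ = 6 − 6 = 0
n=49: ⌊(50·62)/479⌋ − ⌊(49·62)/479⌋ = ⌊3100/479⌋ − ⌊3038/479⌋ = 6 − 6 = 0
n=50: ⌊(51·62)/479⌋ − ⌊(50·62)/479⌋ = ⌊3162/479⌋ − ⌊3100/479⌋ = 6 − 6 = 0
n=51: ⌊(52·62)/479⌋ − ⌊(51·62)/479⌋ = ⌊3224/479⌋ − ⌊3162/479⌋ = 6 − 6 = 0
n=52: ⌊(53·62)/479⌋ − ⌊(52·62)/479⌋ = ⌊3286/479⌋ − ⌊3224/479⌋ = 6 − 6 = 0
n=53: ⌊(54·62)/479⌋ − ⌊(53·62)/479⌋ = ⌊3348/479⌋ − ⌊3286/479⌋ = 6 − 6 = 0
n=54: ⌊(55·62)/479⌋ − ⌊(54·62)/479⌋ = ⌊3410/479⌋ − ⌊3348/479⌋ = 7 − 6 = 1
n=55: ⌊(56·62)/479⌋ − ⌊(55·62)/479⌋ = ⌊3472/479⌋ − ⌊3410/479⌋ = 7 − 7 = 0
n=56: ⌊(57·62)/479⌋ − ⌊(56·62)/479⌋ = ⌊3534/479⌋ − ⌊3472/479⌋ = 7 − 7 = 0
n=57: ⌊(58·62)/479⌋ − ⌊(57·62)/479⌋ = ⌊3596/479⌋ − ⌊3534/479⌋ = 7 − 7 = 0
n=58: ⌊(59·62)/479⌋ − ⌊(58·62)/479⌋ = ⌊3658/479⌋ − ⌊3596/479⌋ = 7 − 7 = 0
n=59: ⌊(60·62)/479⌋ − ⌊(59·62)/479⌋ = ⌊3720/479⌋ − ⌊3658/479⌋ = 7 − 7 = 0
n=60: ⌊(61·62)/479⌋ − ⌊(60·62)/479⌋ = ⌊3782/479⌋ − ⌊3720/479⌋ = 7 − 7 = 0
n=61: ⌊(62·62)/479⌋ − ⌊(61·62)/479⌋ = ⌊3844/479⌋ − ⌊3782/479⌋ = 8 − 7 = 1
n=62: ⌊(63·62)/479⌋ − ⌊(62·62)/479⌋ = ⌊3906/479⌋ − ⌊3844/479⌋ = 8 − 8 = 0
n=63: ⌊(64·62)/479⌋ − ⌊(63·62)/479⌋ = ⌊3968/479⌋ − ⌊3906/479⌋ = 8 − 8 = 0
n=64: ⌊(65·62)/479⌋ − ⌊(64·62)/479⌋ = ⌊4030/479⌋ − ⌊3968/479⌋ = 8 − 8 = 0
n=65: ⌊(66·62)/479⌋ − ⌊(65·62)/479⌋ = ⌊4092/479⌋ − ⌊4030/479⌋ = 8 − 8 = 0
n=66: ⌊(67·62)/479⌋ − ⌊(66·62)/479⌋ = ⌊4154/479⌋ − ⌊4092/479⌋ = 8 − 8 = 0
n=67: ⌊(68·62)/479⌋ − ⌊(67·62)/479⌋ = ⌊4216/479⌋ − ⌊4154/479⌋ = 8 − 8 = 0
n=68: ⌊(69·62)/479⌋ − ⌊(68·62)/479⌋ = ⌊4278/479⌋ − ⌊4216/479⌋ = 8 − 8 = 0
n=69: ⌊(70·62)/479⌋ − ⌊(69·62)/479⌋ = ⌊4340/479⌋ − ⌊4278/479⌋ = 9 − 8 = 1
n=70: ⌊(71·62)/479⌋ − ⌊(70·62)/479⌋ = ⌊4402/479⌋ − ⌊4340/479⌋ = 9 − 9 = 0
n=71: ⌊(72·62)/479⌋ − ⌊(71·62)/479⌋ = ⌊4464/479⌋ − ⌊4402/479⌋ = 9 − 9 = 0
n=72: ⌊(73·62)/479⌋ − ⌊(72·62)/479⌋ = ⌊4526/479⌋ − ⌊4464/479⌋ = 9 − 9 = 0
n=73: ⌊(74·62)/479⌋ − ⌊(73·62)/479⌋ = ⌊4588/479⌋ − ⌊4526/479⌋ = 9 − 9 = 0
n=74: ⌊(75·62)/479⌋ − ⌊(74·62)/479⌋ = ⌊4650/479⌋ − ⌊4588/479⌋ = 9 − 9 = 0
n=75: ⌊(76·62)/479⌋ − ⌊(75·62)/479⌋ = ⌊4712/479⌋ − ⌊4650/479⌋ = 9 − 9 = 0

0000000100000001000000010000001000000010000000100000001000000100000001000000
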